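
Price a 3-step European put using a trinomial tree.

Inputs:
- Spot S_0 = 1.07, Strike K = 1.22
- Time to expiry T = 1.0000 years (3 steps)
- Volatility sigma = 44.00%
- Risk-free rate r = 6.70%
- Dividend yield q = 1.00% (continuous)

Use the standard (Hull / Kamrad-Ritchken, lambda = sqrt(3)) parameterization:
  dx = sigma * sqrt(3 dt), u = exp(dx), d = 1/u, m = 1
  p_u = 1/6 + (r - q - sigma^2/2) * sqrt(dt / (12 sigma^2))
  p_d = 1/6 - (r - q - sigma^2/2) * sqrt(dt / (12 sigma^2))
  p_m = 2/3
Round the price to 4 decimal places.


Answer: Price = V(0,0) = 0.2380

Derivation:
dt = T/N = 0.333333; dx = sigma*sqrt(3*dt) = 0.440000
u = exp(dx) = 1.552707; d = 1/u = 0.644036
p_u = 0.151591, p_m = 0.666667, p_d = 0.181742
Discount per step: exp(-r*dt) = 0.977914
Stock lattice S(k, j) with j the centered position index:
  k=0: S(0,+0) = 1.0700
  k=1: S(1,-1) = 0.6891; S(1,+0) = 1.0700; S(1,+1) = 1.6614
  k=2: S(2,-2) = 0.4438; S(2,-1) = 0.6891; S(2,+0) = 1.0700; S(2,+1) = 1.6614; S(2,+2) = 2.5797
  k=3: S(3,-3) = 0.2858; S(3,-2) = 0.4438; S(3,-1) = 0.6891; S(3,+0) = 1.0700; S(3,+1) = 1.6614; S(3,+2) = 2.5797; S(3,+3) = 4.0055
Terminal payoffs V(N, j) = max(K - S_T, 0):
  V(3,-3) = 0.934165; V(3,-2) = 0.776182; V(3,-1) = 0.530881; V(3,+0) = 0.150000; V(3,+1) = 0.000000; V(3,+2) = 0.000000; V(3,+3) = 0.000000
Backward induction: V(k, j) = exp(-r*dt) * [p_u * V(k+1, j+1) + p_m * V(k+1, j) + p_d * V(k+1, j-1)]
  V(2,-2) = exp(-r*dt) * [p_u*0.530881 + p_m*0.776182 + p_d*0.934165] = 0.750754
  V(2,-1) = exp(-r*dt) * [p_u*0.150000 + p_m*0.530881 + p_d*0.776182] = 0.506290
  V(2,+0) = exp(-r*dt) * [p_u*0.000000 + p_m*0.150000 + p_d*0.530881] = 0.192144
  V(2,+1) = exp(-r*dt) * [p_u*0.000000 + p_m*0.000000 + p_d*0.150000] = 0.026659
  V(2,+2) = exp(-r*dt) * [p_u*0.000000 + p_m*0.000000 + p_d*0.000000] = 0.000000
  V(1,-1) = exp(-r*dt) * [p_u*0.192144 + p_m*0.506290 + p_d*0.750754] = 0.491987
  V(1,+0) = exp(-r*dt) * [p_u*0.026659 + p_m*0.192144 + p_d*0.506290] = 0.219201
  V(1,+1) = exp(-r*dt) * [p_u*0.000000 + p_m*0.026659 + p_d*0.192144] = 0.051530
  V(0,+0) = exp(-r*dt) * [p_u*0.051530 + p_m*0.219201 + p_d*0.491987] = 0.237986


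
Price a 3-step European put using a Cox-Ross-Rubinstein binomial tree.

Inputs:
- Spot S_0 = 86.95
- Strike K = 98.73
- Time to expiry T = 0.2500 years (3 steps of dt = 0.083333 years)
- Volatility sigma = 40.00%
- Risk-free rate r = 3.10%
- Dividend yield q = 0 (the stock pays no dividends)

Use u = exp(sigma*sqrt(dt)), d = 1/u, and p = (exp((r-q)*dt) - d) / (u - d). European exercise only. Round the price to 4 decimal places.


Answer: Price = V(0,0) = 13.7143

Derivation:
dt = T/N = 0.083333
u = exp(sigma*sqrt(dt)) = 1.122401; d = 1/u = 0.890947
p = (exp((r-q)*dt) - d) / (u - d) = 0.482340
Discount per step: exp(-r*dt) = 0.997420
Stock lattice S(k, i) with i counting down-moves:
  k=0: S(0,0) = 86.9500
  k=1: S(1,0) = 97.5928; S(1,1) = 77.4679
  k=2: S(2,0) = 109.5382; S(2,1) = 86.9500; S(2,2) = 69.0198
  k=3: S(3,0) = 122.9458; S(3,1) = 97.5928; S(3,2) = 77.4679; S(3,3) = 61.4930
Terminal payoffs V(N, i) = max(K - S_T, 0):
  V(3,0) = 0.000000; V(3,1) = 1.137242; V(3,2) = 21.262136; V(3,3) = 37.237016
Backward induction: V(k, i) = exp(-r*dt) * [p * V(k+1, i) + (1-p) * V(k+1, i+1)].
  V(2,0) = exp(-r*dt) * [p*0.000000 + (1-p)*1.137242] = 0.587185
  V(2,1) = exp(-r*dt) * [p*1.137242 + (1-p)*21.262136] = 11.525277
  V(2,2) = exp(-r*dt) * [p*21.262136 + (1-p)*37.237016] = 29.455496
  V(1,0) = exp(-r*dt) * [p*0.587185 + (1-p)*11.525277] = 6.233271
  V(1,1) = exp(-r*dt) * [p*11.525277 + (1-p)*29.455496] = 20.753347
  V(0,0) = exp(-r*dt) * [p*6.233271 + (1-p)*20.753347] = 13.714255


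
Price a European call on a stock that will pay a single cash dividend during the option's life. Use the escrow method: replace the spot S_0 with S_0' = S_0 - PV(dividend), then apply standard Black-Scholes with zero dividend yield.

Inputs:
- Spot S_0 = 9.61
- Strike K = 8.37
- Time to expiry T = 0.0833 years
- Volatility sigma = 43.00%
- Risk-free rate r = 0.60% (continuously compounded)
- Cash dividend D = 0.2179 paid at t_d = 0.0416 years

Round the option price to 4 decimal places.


PV(D) = D * exp(-r * t_d) = 0.2179 * 0.99975043 = 0.21784562
S_0' = S_0 - PV(D) = 9.6100 - 0.21784562 = 9.39215438
d1 = (ln(S_0'/K) + (r + sigma^2/2)*T) / (sigma*sqrt(T)) = 0.99449034
d2 = d1 - sigma*sqrt(T) = 0.87038487
exp(-rT) = 0.99950032
N(d1) = 0.84000790; N(d2) = 0.80795494
C = S_0' * N(d1) - K * exp(-rT) * N(d2) = 9.39215438 * 0.84000790 - 8.3700 * 0.99950032 * 0.80795494 = 1.1303

Answer: Price = 1.1303


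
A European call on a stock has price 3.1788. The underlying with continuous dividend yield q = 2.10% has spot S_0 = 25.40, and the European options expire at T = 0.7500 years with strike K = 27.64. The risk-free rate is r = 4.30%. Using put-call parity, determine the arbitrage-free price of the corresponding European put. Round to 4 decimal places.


Put-call parity: C - P = S_0 * exp(-qT) - K * exp(-rT).
S_0 * exp(-qT) = 25.4000 * 0.98437338 = 25.00308392
K * exp(-rT) = 27.6400 * 0.96826449 = 26.76283038
P = C - S*exp(-qT) + K*exp(-rT)
P = 3.1788 - 25.00308392 + 26.76283038 = 4.9385

Answer: Put price = 4.9385


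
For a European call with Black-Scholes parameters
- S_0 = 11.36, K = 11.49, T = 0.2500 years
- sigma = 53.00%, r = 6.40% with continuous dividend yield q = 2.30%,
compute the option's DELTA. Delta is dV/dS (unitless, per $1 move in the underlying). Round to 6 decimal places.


Answer: Delta = 0.547862

Derivation:
d1 = 0.1282408356; d2 = -0.1367591644
phi(d1) = 0.3956752859; exp(-qT) = 0.9942664996; exp(-rT) = 0.9841273201
N(d1) = 0.5510208076
Delta = exp(-qT) * N(d1) = 0.9942664996 * 0.5510208076 = 0.547862


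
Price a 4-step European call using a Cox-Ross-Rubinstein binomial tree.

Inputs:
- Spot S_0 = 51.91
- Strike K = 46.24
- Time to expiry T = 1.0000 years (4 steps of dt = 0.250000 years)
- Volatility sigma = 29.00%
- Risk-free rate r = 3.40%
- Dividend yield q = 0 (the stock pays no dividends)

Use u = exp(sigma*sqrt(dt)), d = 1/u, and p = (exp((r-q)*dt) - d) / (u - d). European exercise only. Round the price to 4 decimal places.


Answer: Price = V(0,0) = 10.1480

Derivation:
dt = T/N = 0.250000
u = exp(sigma*sqrt(dt)) = 1.156040; d = 1/u = 0.865022
p = (exp((r-q)*dt) - d) / (u - d) = 0.493146
Discount per step: exp(-r*dt) = 0.991536
Stock lattice S(k, i) with i counting down-moves:
  k=0: S(0,0) = 51.9100
  k=1: S(1,0) = 60.0100; S(1,1) = 44.9033
  k=2: S(2,0) = 69.3740; S(2,1) = 51.9100; S(2,2) = 38.8424
  k=3: S(3,0) = 80.1990; S(3,1) = 60.0100; S(3,2) = 44.9033; S(3,3) = 33.5995
  k=4: S(4,0) = 92.7133; S(4,1) = 69.3740; S(4,2) = 51.9100; S(4,3) = 38.8424; S(4,4) = 29.0643
Terminal payoffs V(N, i) = max(S_T - K, 0):
  V(4,0) = 46.473255; V(4,1) = 23.133951; V(4,2) = 5.670000; V(4,3) = 0.000000; V(4,4) = 0.000000
Backward induction: V(k, i) = exp(-r*dt) * [p * V(k+1, i) + (1-p) * V(k+1, i+1)].
  V(3,0) = exp(-r*dt) * [p*46.473255 + (1-p)*23.133951] = 34.350407
  V(3,1) = exp(-r*dt) * [p*23.133951 + (1-p)*5.670000] = 14.161388
  V(3,2) = exp(-r*dt) * [p*5.670000 + (1-p)*0.000000] = 2.772470
  V(3,3) = exp(-r*dt) * [p*0.000000 + (1-p)*0.000000] = 0.000000
  V(2,0) = exp(-r*dt) * [p*34.350407 + (1-p)*14.161388] = 23.913387
  V(2,1) = exp(-r*dt) * [p*14.161388 + (1-p)*2.772470] = 8.317864
  V(2,2) = exp(-r*dt) * [p*2.772470 + (1-p)*0.000000] = 1.355660
  V(1,0) = exp(-r*dt) * [p*23.913387 + (1-p)*8.317864] = 15.873232
  V(1,1) = exp(-r*dt) * [p*8.317864 + (1-p)*1.355660] = 4.748507
  V(0,0) = exp(-r*dt) * [p*15.873232 + (1-p)*4.748507] = 10.147992


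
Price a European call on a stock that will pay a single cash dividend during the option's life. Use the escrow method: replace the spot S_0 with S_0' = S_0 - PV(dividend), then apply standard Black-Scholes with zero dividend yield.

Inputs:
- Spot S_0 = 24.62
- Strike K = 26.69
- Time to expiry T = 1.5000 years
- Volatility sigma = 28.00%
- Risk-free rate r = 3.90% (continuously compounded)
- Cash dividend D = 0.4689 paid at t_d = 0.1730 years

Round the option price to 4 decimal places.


Answer: Price = 2.8723

Derivation:
PV(D) = D * exp(-r * t_d) = 0.4689 * 0.99327571 = 0.46574698
S_0' = S_0 - PV(D) = 24.6200 - 0.46574698 = 24.15425302
d1 = (ln(S_0'/K) + (r + sigma^2/2)*T) / (sigma*sqrt(T)) = 0.05094796
d2 = d1 - sigma*sqrt(T) = -0.29198061
exp(-rT) = 0.94317824
N(d1) = 0.52031650; N(d2) = 0.38515073
C = S_0' * N(d1) - K * exp(-rT) * N(d2) = 24.15425302 * 0.52031650 - 26.6900 * 0.94317824 * 0.38515073 = 2.8723


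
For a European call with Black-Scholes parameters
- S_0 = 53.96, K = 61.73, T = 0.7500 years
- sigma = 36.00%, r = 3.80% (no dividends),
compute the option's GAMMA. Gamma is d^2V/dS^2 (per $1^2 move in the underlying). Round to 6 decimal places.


d1 = -0.1841972046; d2 = -0.4959663500
phi(d1) = 0.3922315839; exp(-qT) = 1.0000000000; exp(-rT) = 0.9719022941
Gamma = exp(-qT) * phi(d1) / (S * sigma * sqrt(T)) = 1.0000000000 * 0.3922315839 / (53.9600 * 0.3600 * 0.8660254038) = 0.023315

Answer: Gamma = 0.023315


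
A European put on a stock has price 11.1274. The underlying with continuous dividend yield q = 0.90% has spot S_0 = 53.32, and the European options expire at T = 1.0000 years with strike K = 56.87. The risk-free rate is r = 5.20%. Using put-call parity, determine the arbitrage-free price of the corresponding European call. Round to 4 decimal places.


Answer: Call price = 9.9813

Derivation:
Put-call parity: C - P = S_0 * exp(-qT) - K * exp(-rT).
S_0 * exp(-qT) = 53.3200 * 0.99104038 = 52.84227300
K * exp(-rT) = 56.8700 * 0.94932887 = 53.98833266
C = P + S*exp(-qT) - K*exp(-rT)
C = 11.1274 + 52.84227300 - 53.98833266 = 9.9813


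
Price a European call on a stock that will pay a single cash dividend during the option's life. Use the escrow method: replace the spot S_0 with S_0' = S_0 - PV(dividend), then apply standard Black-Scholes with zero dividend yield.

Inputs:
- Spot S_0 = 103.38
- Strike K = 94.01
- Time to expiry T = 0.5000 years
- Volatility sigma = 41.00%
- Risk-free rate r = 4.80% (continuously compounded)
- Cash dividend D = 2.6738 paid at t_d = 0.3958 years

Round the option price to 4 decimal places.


PV(D) = D * exp(-r * t_d) = 2.6738 * 0.98118093 = 2.62348158
S_0' = S_0 - PV(D) = 103.3800 - 2.62348158 = 100.75651842
d1 = (ln(S_0'/K) + (r + sigma^2/2)*T) / (sigma*sqrt(T)) = 0.46679650
d2 = d1 - sigma*sqrt(T) = 0.17688272
exp(-rT) = 0.97628571
N(d1) = 0.67967726; N(d2) = 0.57019974
C = S_0' * N(d1) - K * exp(-rT) * N(d2) = 100.75651842 * 0.67967726 - 94.0100 * 0.97628571 * 0.57019974 = 16.1486

Answer: Price = 16.1486


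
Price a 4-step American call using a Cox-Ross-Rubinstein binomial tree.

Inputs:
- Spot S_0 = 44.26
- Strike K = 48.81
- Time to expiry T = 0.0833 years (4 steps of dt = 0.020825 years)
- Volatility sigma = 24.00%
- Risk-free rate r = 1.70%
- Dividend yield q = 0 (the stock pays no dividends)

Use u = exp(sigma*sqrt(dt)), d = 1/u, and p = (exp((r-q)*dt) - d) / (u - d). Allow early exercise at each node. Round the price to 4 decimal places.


dt = T/N = 0.020825
u = exp(sigma*sqrt(dt)) = 1.035241; d = 1/u = 0.965959
p = (exp((r-q)*dt) - d) / (u - d) = 0.496453
Discount per step: exp(-r*dt) = 0.999646
Stock lattice S(k, i) with i counting down-moves:
  k=0: S(0,0) = 44.2600
  k=1: S(1,0) = 45.8198; S(1,1) = 42.7533
  k=2: S(2,0) = 47.4345; S(2,1) = 44.2600; S(2,2) = 41.2980
  k=3: S(3,0) = 49.1061; S(3,1) = 45.8198; S(3,2) = 42.7533; S(3,3) = 39.8921
  k=4: S(4,0) = 50.8367; S(4,1) = 47.4345; S(4,2) = 44.2600; S(4,3) = 41.2980; S(4,4) = 38.5342
Terminal payoffs V(N, i) = max(S_T - K, 0):
  V(4,0) = 2.026657; V(4,1) = 0.000000; V(4,2) = 0.000000; V(4,3) = 0.000000; V(4,4) = 0.000000
Backward induction: V(k, i) = exp(-r*dt) * [p * V(k+1, i) + (1-p) * V(k+1, i+1)]; then take max(V_cont, immediate exercise) for American.
  V(3,0) = exp(-r*dt) * [p*2.026657 + (1-p)*0.000000] = 1.005784; exercise = 0.296116; V(3,0) = max -> 1.005784
  V(3,1) = exp(-r*dt) * [p*0.000000 + (1-p)*0.000000] = 0.000000; exercise = 0.000000; V(3,1) = max -> 0.000000
  V(3,2) = exp(-r*dt) * [p*0.000000 + (1-p)*0.000000] = 0.000000; exercise = 0.000000; V(3,2) = max -> 0.000000
  V(3,3) = exp(-r*dt) * [p*0.000000 + (1-p)*0.000000] = 0.000000; exercise = 0.000000; V(3,3) = max -> 0.000000
  V(2,0) = exp(-r*dt) * [p*1.005784 + (1-p)*0.000000] = 0.499148; exercise = 0.000000; V(2,0) = max -> 0.499148
  V(2,1) = exp(-r*dt) * [p*0.000000 + (1-p)*0.000000] = 0.000000; exercise = 0.000000; V(2,1) = max -> 0.000000
  V(2,2) = exp(-r*dt) * [p*0.000000 + (1-p)*0.000000] = 0.000000; exercise = 0.000000; V(2,2) = max -> 0.000000
  V(1,0) = exp(-r*dt) * [p*0.499148 + (1-p)*0.000000] = 0.247716; exercise = 0.000000; V(1,0) = max -> 0.247716
  V(1,1) = exp(-r*dt) * [p*0.000000 + (1-p)*0.000000] = 0.000000; exercise = 0.000000; V(1,1) = max -> 0.000000
  V(0,0) = exp(-r*dt) * [p*0.247716 + (1-p)*0.000000] = 0.122936; exercise = 0.000000; V(0,0) = max -> 0.122936

Answer: Price = V(0,0) = 0.1229


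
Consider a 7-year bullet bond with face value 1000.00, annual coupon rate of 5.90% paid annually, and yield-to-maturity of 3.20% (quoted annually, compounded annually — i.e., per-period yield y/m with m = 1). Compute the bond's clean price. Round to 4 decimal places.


Coupon per period c = face * coupon_rate / m = 59.000000
Periods per year m = 1; per-period yield y/m = 0.032000
Number of cashflows N = 7
Cashflows (t years, CF_t, discount factor 1/(1+y/m)^(m*t), PV):
  t = 1.0000: CF_t = 59.000000, DF = 0.968992, PV = 57.170543
  t = 2.0000: CF_t = 59.000000, DF = 0.938946, PV = 55.397813
  t = 3.0000: CF_t = 59.000000, DF = 0.909831, PV = 53.680051
  t = 4.0000: CF_t = 59.000000, DF = 0.881620, PV = 52.015553
  t = 5.0000: CF_t = 59.000000, DF = 0.854283, PV = 50.402668
  t = 6.0000: CF_t = 59.000000, DF = 0.827793, PV = 48.839794
  t = 7.0000: CF_t = 1059.000000, DF = 0.802125, PV = 849.450505
Price P = sum_t PV_t = 1166.956927

Answer: Price = 1166.9569


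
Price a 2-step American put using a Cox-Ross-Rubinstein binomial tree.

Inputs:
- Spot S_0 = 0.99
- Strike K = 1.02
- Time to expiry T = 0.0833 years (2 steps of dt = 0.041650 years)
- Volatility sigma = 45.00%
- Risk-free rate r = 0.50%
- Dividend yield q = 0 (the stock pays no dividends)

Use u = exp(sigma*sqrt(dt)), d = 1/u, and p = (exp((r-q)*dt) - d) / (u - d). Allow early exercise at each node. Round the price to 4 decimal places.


dt = T/N = 0.041650
u = exp(sigma*sqrt(dt)) = 1.096187; d = 1/u = 0.912253
p = (exp((r-q)*dt) - d) / (u - d) = 0.478189
Discount per step: exp(-r*dt) = 0.999792
Stock lattice S(k, i) with i counting down-moves:
  k=0: S(0,0) = 0.9900
  k=1: S(1,0) = 1.0852; S(1,1) = 0.9031
  k=2: S(2,0) = 1.1896; S(2,1) = 0.9900; S(2,2) = 0.8239
Terminal payoffs V(N, i) = max(K - S_T, 0):
  V(2,0) = 0.000000; V(2,1) = 0.030000; V(2,2) = 0.196116
Backward induction: V(k, i) = exp(-r*dt) * [p * V(k+1, i) + (1-p) * V(k+1, i+1)]; then take max(V_cont, immediate exercise) for American.
  V(1,0) = exp(-r*dt) * [p*0.000000 + (1-p)*0.030000] = 0.015651; exercise = 0.000000; V(1,0) = max -> 0.015651
  V(1,1) = exp(-r*dt) * [p*0.030000 + (1-p)*0.196116] = 0.116657; exercise = 0.116869; V(1,1) = max -> 0.116869
  V(0,0) = exp(-r*dt) * [p*0.015651 + (1-p)*0.116869] = 0.068454; exercise = 0.030000; V(0,0) = max -> 0.068454

Answer: Price = V(0,0) = 0.0685


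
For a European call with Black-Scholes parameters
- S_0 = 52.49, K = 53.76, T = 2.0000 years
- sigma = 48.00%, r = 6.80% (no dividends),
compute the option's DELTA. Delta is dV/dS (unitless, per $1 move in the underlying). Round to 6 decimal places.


d1 = 0.5045398083; d2 = -0.1742827016
phi(d1) = 0.3512634588; exp(-qT) = 1.0000000000; exp(-rT) = 0.8728426325
N(d1) = 0.6930589523
Delta = exp(-qT) * N(d1) = 1.0000000000 * 0.6930589523 = 0.693059

Answer: Delta = 0.693059


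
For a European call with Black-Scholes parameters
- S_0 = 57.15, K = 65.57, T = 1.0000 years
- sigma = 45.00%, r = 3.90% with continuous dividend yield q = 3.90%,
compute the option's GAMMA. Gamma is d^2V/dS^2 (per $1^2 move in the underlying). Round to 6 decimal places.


Answer: Gamma = 0.014871

Derivation:
d1 = -0.0804197423; d2 = -0.5304197423
phi(d1) = 0.3976543173; exp(-qT) = 0.9617507091; exp(-rT) = 0.9617507091
Gamma = exp(-qT) * phi(d1) / (S * sigma * sqrt(T)) = 0.9617507091 * 0.3976543173 / (57.1500 * 0.4500 * 1.0000000000) = 0.014871


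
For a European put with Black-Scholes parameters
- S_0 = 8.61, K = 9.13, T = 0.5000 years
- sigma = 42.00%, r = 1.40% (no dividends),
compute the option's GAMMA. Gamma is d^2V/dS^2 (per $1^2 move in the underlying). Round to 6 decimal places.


d1 = -0.0253931344; d2 = -0.3223779825
phi(d1) = 0.3988136799; exp(-qT) = 1.0000000000; exp(-rT) = 0.9930244429
Gamma = exp(-qT) * phi(d1) / (S * sigma * sqrt(T)) = 1.0000000000 * 0.3988136799 / (8.6100 * 0.4200 * 0.7071067812) = 0.155967

Answer: Gamma = 0.155967


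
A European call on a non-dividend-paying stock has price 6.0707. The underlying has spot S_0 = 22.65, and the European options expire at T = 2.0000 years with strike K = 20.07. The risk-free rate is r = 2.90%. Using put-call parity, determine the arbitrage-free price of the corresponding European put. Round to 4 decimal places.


Answer: Put price = 2.3598

Derivation:
Put-call parity: C - P = S_0 * exp(-qT) - K * exp(-rT).
S_0 * exp(-qT) = 22.6500 * 1.00000000 = 22.65000000
K * exp(-rT) = 20.0700 * 0.94364995 = 18.93905445
P = C - S*exp(-qT) + K*exp(-rT)
P = 6.0707 - 22.65000000 + 18.93905445 = 2.3598


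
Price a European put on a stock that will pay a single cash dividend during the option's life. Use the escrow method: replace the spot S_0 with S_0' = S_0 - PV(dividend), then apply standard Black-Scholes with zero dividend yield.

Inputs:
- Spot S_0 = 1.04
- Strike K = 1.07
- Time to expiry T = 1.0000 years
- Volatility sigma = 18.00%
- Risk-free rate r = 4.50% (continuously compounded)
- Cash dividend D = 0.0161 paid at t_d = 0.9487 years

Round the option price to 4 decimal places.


PV(D) = D * exp(-r * t_d) = 0.0161 * 0.95820695 = 0.01542713
S_0' = S_0 - PV(D) = 1.0400 - 0.01542713 = 1.02457287
d1 = (ln(S_0'/K) + (r + sigma^2/2)*T) / (sigma*sqrt(T)) = 0.09898424
d2 = d1 - sigma*sqrt(T) = -0.08101576
exp(-rT) = 0.95599748
N(-d1) = 0.46057539; N(-d2) = 0.53228529
P = K * exp(-rT) * N(-d2) - S_0' * N(-d1) = 1.0700 * 0.95599748 * 0.53228529 - 1.02457287 * 0.46057539 = 0.0726

Answer: Price = 0.0726


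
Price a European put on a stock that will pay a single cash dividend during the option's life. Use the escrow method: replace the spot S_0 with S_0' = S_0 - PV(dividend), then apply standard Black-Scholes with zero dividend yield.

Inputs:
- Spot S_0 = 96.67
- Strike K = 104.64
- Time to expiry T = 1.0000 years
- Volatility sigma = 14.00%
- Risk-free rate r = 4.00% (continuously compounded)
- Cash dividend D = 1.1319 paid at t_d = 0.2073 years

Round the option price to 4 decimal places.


PV(D) = D * exp(-r * t_d) = 1.1319 * 0.99174228 = 1.12255309
S_0' = S_0 - PV(D) = 96.6700 - 1.12255309 = 95.54744691
d1 = (ln(S_0'/K) + (r + sigma^2/2)*T) / (sigma*sqrt(T)) = -0.29359241
d2 = d1 - sigma*sqrt(T) = -0.43359241
exp(-rT) = 0.96078944
N(-d1) = 0.61546531; N(-d2) = 0.66770778
P = K * exp(-rT) * N(-d2) - S_0' * N(-d1) = 104.6400 * 0.96078944 * 0.66770778 - 95.54744691 * 0.61546531 = 8.3232

Answer: Price = 8.3232


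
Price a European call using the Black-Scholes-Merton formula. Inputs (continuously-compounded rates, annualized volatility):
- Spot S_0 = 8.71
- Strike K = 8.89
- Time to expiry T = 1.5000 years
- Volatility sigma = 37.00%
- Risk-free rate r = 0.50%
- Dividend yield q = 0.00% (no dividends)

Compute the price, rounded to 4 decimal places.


Answer: Price = 1.5153

Derivation:
d1 = (ln(S/K) + (r - q + 0.5*sigma^2) * T) / (sigma * sqrt(T)) = 0.19798882
d2 = d1 - sigma * sqrt(T) = -0.25516679
exp(-rT) = 0.99252805; exp(-qT) = 1.00000000
C = S_0 * exp(-qT) * N(d1) - K * exp(-rT) * N(d2)
N(d1) = 0.57847309; N(d2) = 0.39929714
C = 8.7100 * 1.00000000 * 0.57847309 - 8.8900 * 0.99252805 * 0.39929714 = 1.5153


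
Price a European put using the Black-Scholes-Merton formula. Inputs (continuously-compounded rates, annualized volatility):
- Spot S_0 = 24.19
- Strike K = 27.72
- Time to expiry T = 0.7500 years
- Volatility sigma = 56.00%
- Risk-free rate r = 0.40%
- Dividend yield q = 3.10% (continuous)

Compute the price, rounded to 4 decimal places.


Answer: Price = 7.1610

Derivation:
d1 = (ln(S/K) + (r - q + 0.5*sigma^2) * T) / (sigma * sqrt(T)) = -0.08013797
d2 = d1 - sigma * sqrt(T) = -0.56511220
exp(-rT) = 0.99700450; exp(-qT) = 0.97701820
P = K * exp(-rT) * N(-d2) - S_0 * exp(-qT) * N(-d1)
N(-d1) = 0.53193624; N(-d2) = 0.71400127
P = 27.7200 * 0.99700450 * 0.71400127 - 24.1900 * 0.97701820 * 0.53193624 = 7.1610


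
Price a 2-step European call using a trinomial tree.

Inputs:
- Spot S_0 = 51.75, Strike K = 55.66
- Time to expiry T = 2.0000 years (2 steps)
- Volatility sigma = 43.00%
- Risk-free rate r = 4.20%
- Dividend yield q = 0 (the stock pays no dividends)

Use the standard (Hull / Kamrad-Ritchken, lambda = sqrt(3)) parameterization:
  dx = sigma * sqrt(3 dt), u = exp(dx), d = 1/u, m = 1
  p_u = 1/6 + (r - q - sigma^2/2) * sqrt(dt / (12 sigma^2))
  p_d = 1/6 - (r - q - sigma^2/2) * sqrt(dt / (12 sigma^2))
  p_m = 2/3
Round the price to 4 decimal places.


dt = T/N = 1.000000; dx = sigma*sqrt(3*dt) = 0.744782
u = exp(dx) = 2.105982; d = 1/u = 0.474838
p_u = 0.132798, p_m = 0.666667, p_d = 0.200536
Discount per step: exp(-r*dt) = 0.958870
Stock lattice S(k, j) with j the centered position index:
  k=0: S(0,+0) = 51.7500
  k=1: S(1,-1) = 24.5729; S(1,+0) = 51.7500; S(1,+1) = 108.9846
  k=2: S(2,-2) = 11.6681; S(2,-1) = 24.5729; S(2,+0) = 51.7500; S(2,+1) = 108.9846; S(2,+2) = 229.5195
Terminal payoffs V(N, j) = max(S_T - K, 0):
  V(2,-2) = 0.000000; V(2,-1) = 0.000000; V(2,+0) = 0.000000; V(2,+1) = 53.324566; V(2,+2) = 173.859531
Backward induction: V(k, j) = exp(-r*dt) * [p_u * V(k+1, j+1) + p_m * V(k+1, j) + p_d * V(k+1, j-1)]
  V(1,-1) = exp(-r*dt) * [p_u*0.000000 + p_m*0.000000 + p_d*0.000000] = 0.000000
  V(1,+0) = exp(-r*dt) * [p_u*53.324566 + p_m*0.000000 + p_d*0.000000] = 6.790120
  V(1,+1) = exp(-r*dt) * [p_u*173.859531 + p_m*53.324566 + p_d*0.000000] = 56.226067
  V(0,+0) = exp(-r*dt) * [p_u*56.226067 + p_m*6.790120 + p_d*0.000000] = 11.500146

Answer: Price = V(0,0) = 11.5001


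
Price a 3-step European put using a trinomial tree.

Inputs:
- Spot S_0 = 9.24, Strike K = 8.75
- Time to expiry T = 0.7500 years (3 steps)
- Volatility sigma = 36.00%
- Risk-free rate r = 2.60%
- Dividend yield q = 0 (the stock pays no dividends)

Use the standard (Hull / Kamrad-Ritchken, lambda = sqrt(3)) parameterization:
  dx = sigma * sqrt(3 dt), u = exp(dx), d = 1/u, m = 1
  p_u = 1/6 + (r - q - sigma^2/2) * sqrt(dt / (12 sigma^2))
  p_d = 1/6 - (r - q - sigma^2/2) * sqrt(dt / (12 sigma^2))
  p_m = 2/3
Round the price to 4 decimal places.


Answer: Price = V(0,0) = 0.7799

Derivation:
dt = T/N = 0.250000; dx = sigma*sqrt(3*dt) = 0.311769
u = exp(dx) = 1.365839; d = 1/u = 0.732151
p_u = 0.151110, p_m = 0.666667, p_d = 0.182223
Discount per step: exp(-r*dt) = 0.993521
Stock lattice S(k, j) with j the centered position index:
  k=0: S(0,+0) = 9.2400
  k=1: S(1,-1) = 6.7651; S(1,+0) = 9.2400; S(1,+1) = 12.6204
  k=2: S(2,-2) = 4.9531; S(2,-1) = 6.7651; S(2,+0) = 9.2400; S(2,+1) = 12.6204; S(2,+2) = 17.2374
  k=3: S(3,-3) = 3.6264; S(3,-2) = 4.9531; S(3,-1) = 6.7651; S(3,+0) = 9.2400; S(3,+1) = 12.6204; S(3,+2) = 17.2374; S(3,+3) = 23.5435
Terminal payoffs V(N, j) = max(K - S_T, 0):
  V(3,-3) = 5.123622; V(3,-2) = 3.796950; V(3,-1) = 1.984929; V(3,+0) = 0.000000; V(3,+1) = 0.000000; V(3,+2) = 0.000000; V(3,+3) = 0.000000
Backward induction: V(k, j) = exp(-r*dt) * [p_u * V(k+1, j+1) + p_m * V(k+1, j) + p_d * V(k+1, j-1)]
  V(2,-2) = exp(-r*dt) * [p_u*1.984929 + p_m*3.796950 + p_d*5.123622] = 3.740493
  V(2,-1) = exp(-r*dt) * [p_u*0.000000 + p_m*1.984929 + p_d*3.796950] = 2.002122
  V(2,+0) = exp(-r*dt) * [p_u*0.000000 + p_m*0.000000 + p_d*1.984929] = 0.359356
  V(2,+1) = exp(-r*dt) * [p_u*0.000000 + p_m*0.000000 + p_d*0.000000] = 0.000000
  V(2,+2) = exp(-r*dt) * [p_u*0.000000 + p_m*0.000000 + p_d*0.000000] = 0.000000
  V(1,-1) = exp(-r*dt) * [p_u*0.359356 + p_m*2.002122 + p_d*3.740493] = 2.057239
  V(1,+0) = exp(-r*dt) * [p_u*0.000000 + p_m*0.359356 + p_d*2.002122] = 0.600488
  V(1,+1) = exp(-r*dt) * [p_u*0.000000 + p_m*0.000000 + p_d*0.359356] = 0.065059
  V(0,+0) = exp(-r*dt) * [p_u*0.065059 + p_m*0.600488 + p_d*2.057239] = 0.779946


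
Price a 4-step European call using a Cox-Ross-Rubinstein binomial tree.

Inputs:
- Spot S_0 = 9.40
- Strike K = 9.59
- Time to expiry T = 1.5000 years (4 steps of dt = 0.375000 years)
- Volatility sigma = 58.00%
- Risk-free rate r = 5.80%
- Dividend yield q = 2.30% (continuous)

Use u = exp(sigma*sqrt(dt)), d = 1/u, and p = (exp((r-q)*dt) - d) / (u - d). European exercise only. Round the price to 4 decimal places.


dt = T/N = 0.375000
u = exp(sigma*sqrt(dt)) = 1.426432; d = 1/u = 0.701050
p = (exp((r-q)*dt) - d) / (u - d) = 0.430341
Discount per step: exp(-r*dt) = 0.978485
Stock lattice S(k, i) with i counting down-moves:
  k=0: S(0,0) = 9.4000
  k=1: S(1,0) = 13.4085; S(1,1) = 6.5899
  k=2: S(2,0) = 19.1262; S(2,1) = 9.4000; S(2,2) = 4.6198
  k=3: S(3,0) = 27.2823; S(3,1) = 13.4085; S(3,2) = 6.5899; S(3,3) = 3.2387
  k=4: S(4,0) = 38.9163; S(4,1) = 19.1262; S(4,2) = 9.4000; S(4,3) = 4.6198; S(4,4) = 2.2705
Terminal payoffs V(N, i) = max(S_T - K, 0):
  V(4,0) = 29.326322; V(4,1) = 9.536250; V(4,2) = 0.000000; V(4,3) = 0.000000; V(4,4) = 0.000000
Backward induction: V(k, i) = exp(-r*dt) * [p * V(k+1, i) + (1-p) * V(k+1, i+1)].
  V(3,0) = exp(-r*dt) * [p*29.326322 + (1-p)*9.536250] = 17.664321
  V(3,1) = exp(-r*dt) * [p*9.536250 + (1-p)*0.000000] = 4.015544
  V(3,2) = exp(-r*dt) * [p*0.000000 + (1-p)*0.000000] = 0.000000
  V(3,3) = exp(-r*dt) * [p*0.000000 + (1-p)*0.000000] = 0.000000
  V(2,0) = exp(-r*dt) * [p*17.664321 + (1-p)*4.015544] = 9.676405
  V(2,1) = exp(-r*dt) * [p*4.015544 + (1-p)*0.000000] = 1.690874
  V(2,2) = exp(-r*dt) * [p*0.000000 + (1-p)*0.000000] = 0.000000
  V(1,0) = exp(-r*dt) * [p*9.676405 + (1-p)*1.690874] = 5.017059
  V(1,1) = exp(-r*dt) * [p*1.690874 + (1-p)*0.000000] = 0.711997
  V(0,0) = exp(-r*dt) * [p*5.017059 + (1-p)*0.711997] = 2.509463

Answer: Price = V(0,0) = 2.5095


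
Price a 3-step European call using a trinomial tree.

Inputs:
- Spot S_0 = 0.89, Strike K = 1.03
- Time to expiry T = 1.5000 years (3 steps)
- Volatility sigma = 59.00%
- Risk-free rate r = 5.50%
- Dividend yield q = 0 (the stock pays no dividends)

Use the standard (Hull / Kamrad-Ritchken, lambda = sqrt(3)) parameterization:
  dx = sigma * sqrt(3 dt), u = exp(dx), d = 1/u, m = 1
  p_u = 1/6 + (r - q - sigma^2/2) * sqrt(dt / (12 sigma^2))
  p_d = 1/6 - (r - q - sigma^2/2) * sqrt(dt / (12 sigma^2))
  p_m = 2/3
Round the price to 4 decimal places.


dt = T/N = 0.500000; dx = sigma*sqrt(3*dt) = 0.722599
u = exp(dx) = 2.059781; d = 1/u = 0.485489
p_u = 0.125479, p_m = 0.666667, p_d = 0.207855
Discount per step: exp(-r*dt) = 0.972875
Stock lattice S(k, j) with j the centered position index:
  k=0: S(0,+0) = 0.8900
  k=1: S(1,-1) = 0.4321; S(1,+0) = 0.8900; S(1,+1) = 1.8332
  k=2: S(2,-2) = 0.2098; S(2,-1) = 0.4321; S(2,+0) = 0.8900; S(2,+1) = 1.8332; S(2,+2) = 3.7760
  k=3: S(3,-3) = 0.1018; S(3,-2) = 0.2098; S(3,-1) = 0.4321; S(3,+0) = 0.8900; S(3,+1) = 1.8332; S(3,+2) = 3.7760; S(3,+3) = 7.7777
Terminal payoffs V(N, j) = max(S_T - K, 0):
  V(3,-3) = 0.000000; V(3,-2) = 0.000000; V(3,-1) = 0.000000; V(3,+0) = 0.000000; V(3,+1) = 0.803205; V(3,+2) = 2.746000; V(3,+3) = 6.747731
Backward induction: V(k, j) = exp(-r*dt) * [p_u * V(k+1, j+1) + p_m * V(k+1, j) + p_d * V(k+1, j-1)]
  V(2,-2) = exp(-r*dt) * [p_u*0.000000 + p_m*0.000000 + p_d*0.000000] = 0.000000
  V(2,-1) = exp(-r*dt) * [p_u*0.000000 + p_m*0.000000 + p_d*0.000000] = 0.000000
  V(2,+0) = exp(-r*dt) * [p_u*0.803205 + p_m*0.000000 + p_d*0.000000] = 0.098051
  V(2,+1) = exp(-r*dt) * [p_u*2.746000 + p_m*0.803205 + p_d*0.000000] = 0.856163
  V(2,+2) = exp(-r*dt) * [p_u*6.747731 + p_m*2.746000 + p_d*0.803205] = 2.767159
  V(1,-1) = exp(-r*dt) * [p_u*0.098051 + p_m*0.000000 + p_d*0.000000] = 0.011970
  V(1,+0) = exp(-r*dt) * [p_u*0.856163 + p_m*0.098051 + p_d*0.000000] = 0.168110
  V(1,+1) = exp(-r*dt) * [p_u*2.767159 + p_m*0.856163 + p_d*0.098051] = 0.912921
  V(0,+0) = exp(-r*dt) * [p_u*0.912921 + p_m*0.168110 + p_d*0.011970] = 0.222899

Answer: Price = V(0,0) = 0.2229


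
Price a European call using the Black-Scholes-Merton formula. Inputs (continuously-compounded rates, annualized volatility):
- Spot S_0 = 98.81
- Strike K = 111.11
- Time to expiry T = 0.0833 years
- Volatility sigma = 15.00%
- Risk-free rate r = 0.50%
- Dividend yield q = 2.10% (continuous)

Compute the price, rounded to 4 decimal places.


d1 = (ln(S/K) + (r - q + 0.5*sigma^2) * T) / (sigma * sqrt(T)) = -2.71911453
d2 = d1 - sigma * sqrt(T) = -2.76240714
exp(-rT) = 0.99958359; exp(-qT) = 0.99825223
C = S_0 * exp(-qT) * N(d1) - K * exp(-rT) * N(d2)
N(d1) = 0.00327285; N(d2) = 0.00286884
C = 98.8100 * 0.99825223 * 0.00327285 - 111.1100 * 0.99958359 * 0.00286884 = 0.0042

Answer: Price = 0.0042


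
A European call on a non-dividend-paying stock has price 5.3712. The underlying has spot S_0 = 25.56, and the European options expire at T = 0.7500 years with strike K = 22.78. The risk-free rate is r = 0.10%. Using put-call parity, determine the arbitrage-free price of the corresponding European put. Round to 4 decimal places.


Put-call parity: C - P = S_0 * exp(-qT) - K * exp(-rT).
S_0 * exp(-qT) = 25.5600 * 1.00000000 = 25.56000000
K * exp(-rT) = 22.7800 * 0.99925028 = 22.76292141
P = C - S*exp(-qT) + K*exp(-rT)
P = 5.3712 - 25.56000000 + 22.76292141 = 2.5741

Answer: Put price = 2.5741


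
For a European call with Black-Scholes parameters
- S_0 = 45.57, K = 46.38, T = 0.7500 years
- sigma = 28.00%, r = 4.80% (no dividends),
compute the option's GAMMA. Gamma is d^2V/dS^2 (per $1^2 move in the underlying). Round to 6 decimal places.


d1 = 0.1970466506; d2 = -0.0454404624
phi(d1) = 0.3912720329; exp(-qT) = 1.0000000000; exp(-rT) = 0.9646402935
Gamma = exp(-qT) * phi(d1) / (S * sigma * sqrt(T)) = 1.0000000000 * 0.3912720329 / (45.5700 * 0.2800 * 0.8660254038) = 0.035409

Answer: Gamma = 0.035409


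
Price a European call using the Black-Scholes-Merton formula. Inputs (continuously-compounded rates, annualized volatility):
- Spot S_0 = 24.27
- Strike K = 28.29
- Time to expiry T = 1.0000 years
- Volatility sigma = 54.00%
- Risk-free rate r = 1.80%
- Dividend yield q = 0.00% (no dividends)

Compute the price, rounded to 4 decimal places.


d1 = (ln(S/K) + (r - q + 0.5*sigma^2) * T) / (sigma * sqrt(T)) = 0.01950488
d2 = d1 - sigma * sqrt(T) = -0.52049512
exp(-rT) = 0.98216103; exp(-qT) = 1.00000000
C = S_0 * exp(-qT) * N(d1) - K * exp(-rT) * N(d2)
N(d1) = 0.50778083; N(d2) = 0.30135926
C = 24.2700 * 1.00000000 * 0.50778083 - 28.2900 * 0.98216103 * 0.30135926 = 3.9505

Answer: Price = 3.9505


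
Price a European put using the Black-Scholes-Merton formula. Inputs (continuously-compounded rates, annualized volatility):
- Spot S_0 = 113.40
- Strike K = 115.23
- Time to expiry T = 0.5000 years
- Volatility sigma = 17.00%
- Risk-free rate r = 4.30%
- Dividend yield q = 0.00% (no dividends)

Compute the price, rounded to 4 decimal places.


Answer: Price = 5.1152

Derivation:
d1 = (ln(S/K) + (r - q + 0.5*sigma^2) * T) / (sigma * sqrt(T)) = 0.10578534
d2 = d1 - sigma * sqrt(T) = -0.01442281
exp(-rT) = 0.97872948; exp(-qT) = 1.00000000
P = K * exp(-rT) * N(-d2) - S_0 * exp(-qT) * N(-d1)
N(-d1) = 0.45787633; N(-d2) = 0.50575367
P = 115.2300 * 0.97872948 * 0.50575367 - 113.4000 * 1.00000000 * 0.45787633 = 5.1152


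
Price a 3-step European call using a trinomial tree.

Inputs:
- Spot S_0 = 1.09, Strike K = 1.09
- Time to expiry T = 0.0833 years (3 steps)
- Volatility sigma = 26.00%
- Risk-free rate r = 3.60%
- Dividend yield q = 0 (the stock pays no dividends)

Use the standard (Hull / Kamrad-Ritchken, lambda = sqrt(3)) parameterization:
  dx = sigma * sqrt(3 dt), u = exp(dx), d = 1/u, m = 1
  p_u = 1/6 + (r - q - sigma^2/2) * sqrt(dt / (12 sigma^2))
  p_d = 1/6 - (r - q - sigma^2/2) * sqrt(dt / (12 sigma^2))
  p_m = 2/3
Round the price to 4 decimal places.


dt = T/N = 0.027767; dx = sigma*sqrt(3*dt) = 0.075041
u = exp(dx) = 1.077928; d = 1/u = 0.927706
p_u = 0.167074, p_m = 0.666667, p_d = 0.166260
Discount per step: exp(-r*dt) = 0.999001
Stock lattice S(k, j) with j the centered position index:
  k=0: S(0,+0) = 1.0900
  k=1: S(1,-1) = 1.0112; S(1,+0) = 1.0900; S(1,+1) = 1.1749
  k=2: S(2,-2) = 0.9381; S(2,-1) = 1.0112; S(2,+0) = 1.0900; S(2,+1) = 1.1749; S(2,+2) = 1.2665
  k=3: S(3,-3) = 0.8703; S(3,-2) = 0.9381; S(3,-1) = 1.0112; S(3,+0) = 1.0900; S(3,+1) = 1.1749; S(3,+2) = 1.2665; S(3,+3) = 1.3652
Terminal payoffs V(N, j) = max(S_T - K, 0):
  V(3,-3) = 0.000000; V(3,-2) = 0.000000; V(3,-1) = 0.000000; V(3,+0) = 0.000000; V(3,+1) = 0.084941; V(3,+2) = 0.176502; V(3,+3) = 0.275198
Backward induction: V(k, j) = exp(-r*dt) * [p_u * V(k+1, j+1) + p_m * V(k+1, j) + p_d * V(k+1, j-1)]
  V(2,-2) = exp(-r*dt) * [p_u*0.000000 + p_m*0.000000 + p_d*0.000000] = 0.000000
  V(2,-1) = exp(-r*dt) * [p_u*0.000000 + p_m*0.000000 + p_d*0.000000] = 0.000000
  V(2,+0) = exp(-r*dt) * [p_u*0.084941 + p_m*0.000000 + p_d*0.000000] = 0.014177
  V(2,+1) = exp(-r*dt) * [p_u*0.176502 + p_m*0.084941 + p_d*0.000000] = 0.086030
  V(2,+2) = exp(-r*dt) * [p_u*0.275198 + p_m*0.176502 + p_d*0.084941] = 0.177591
  V(1,-1) = exp(-r*dt) * [p_u*0.014177 + p_m*0.000000 + p_d*0.000000] = 0.002366
  V(1,+0) = exp(-r*dt) * [p_u*0.086030 + p_m*0.014177 + p_d*0.000000] = 0.023801
  V(1,+1) = exp(-r*dt) * [p_u*0.177591 + p_m*0.086030 + p_d*0.014177] = 0.089292
  V(0,+0) = exp(-r*dt) * [p_u*0.089292 + p_m*0.023801 + p_d*0.002366] = 0.031148

Answer: Price = V(0,0) = 0.0311


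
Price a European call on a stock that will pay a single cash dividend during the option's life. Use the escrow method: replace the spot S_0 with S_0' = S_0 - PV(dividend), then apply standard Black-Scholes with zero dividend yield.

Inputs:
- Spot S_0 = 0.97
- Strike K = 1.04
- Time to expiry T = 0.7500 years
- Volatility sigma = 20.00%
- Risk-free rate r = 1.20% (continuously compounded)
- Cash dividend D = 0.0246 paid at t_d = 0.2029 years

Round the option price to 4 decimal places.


Answer: Price = 0.0338

Derivation:
PV(D) = D * exp(-r * t_d) = 0.0246 * 0.99756816 = 0.02454018
S_0' = S_0 - PV(D) = 0.9700 - 0.02454018 = 0.94545982
d1 = (ln(S_0'/K) + (r + sigma^2/2)*T) / (sigma*sqrt(T)) = -0.41167729
d2 = d1 - sigma*sqrt(T) = -0.58488237
exp(-rT) = 0.99104038
N(d1) = 0.34028799; N(d2) = 0.27931341
C = S_0' * N(d1) - K * exp(-rT) * N(d2) = 0.94545982 * 0.34028799 - 1.0400 * 0.99104038 * 0.27931341 = 0.0338


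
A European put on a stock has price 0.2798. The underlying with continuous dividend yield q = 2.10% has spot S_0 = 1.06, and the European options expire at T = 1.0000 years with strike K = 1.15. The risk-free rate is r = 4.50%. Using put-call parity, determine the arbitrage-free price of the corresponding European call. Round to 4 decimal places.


Answer: Call price = 0.2184

Derivation:
Put-call parity: C - P = S_0 * exp(-qT) - K * exp(-rT).
S_0 * exp(-qT) = 1.0600 * 0.97921896 = 1.03797210
K * exp(-rT) = 1.1500 * 0.95599748 = 1.09939710
C = P + S*exp(-qT) - K*exp(-rT)
C = 0.2798 + 1.03797210 - 1.09939710 = 0.2184


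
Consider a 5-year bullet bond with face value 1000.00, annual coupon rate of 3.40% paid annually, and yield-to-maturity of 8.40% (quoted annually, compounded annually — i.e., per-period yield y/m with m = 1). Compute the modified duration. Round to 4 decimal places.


Coupon per period c = face * coupon_rate / m = 34.000000
Periods per year m = 1; per-period yield y/m = 0.084000
Number of cashflows N = 5
Cashflows (t years, CF_t, discount factor 1/(1+y/m)^(m*t), PV):
  t = 1.0000: CF_t = 34.000000, DF = 0.922509, PV = 31.365314
  t = 2.0000: CF_t = 34.000000, DF = 0.851023, PV = 28.934791
  t = 3.0000: CF_t = 34.000000, DF = 0.785077, PV = 26.692612
  t = 4.0000: CF_t = 34.000000, DF = 0.724241, PV = 24.624181
  t = 5.0000: CF_t = 1034.000000, DF = 0.668119, PV = 690.834675
Price P = sum_t PV_t = 802.451572
First compute Macaulay numerator sum_t t * PV_t:
  t * PV_t at t = 1.0000: 31.365314
  t * PV_t at t = 2.0000: 57.869582
  t * PV_t at t = 3.0000: 80.077835
  t * PV_t at t = 4.0000: 98.496723
  t * PV_t at t = 5.0000: 3454.173373
Macaulay duration D = 3721.982827 / 802.451572 = 4.638265
Modified duration = D / (1 + y/m) = 4.638265 / (1 + 0.084000) = 4.278842

Answer: Modified duration = 4.2788


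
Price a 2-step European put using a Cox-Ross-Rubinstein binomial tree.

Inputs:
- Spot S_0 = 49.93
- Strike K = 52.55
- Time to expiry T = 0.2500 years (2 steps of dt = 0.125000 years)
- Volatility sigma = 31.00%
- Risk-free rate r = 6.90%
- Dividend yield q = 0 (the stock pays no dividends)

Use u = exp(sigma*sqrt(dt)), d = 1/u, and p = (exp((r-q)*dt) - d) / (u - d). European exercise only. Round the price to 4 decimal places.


Answer: Price = V(0,0) = 4.1999

Derivation:
dt = T/N = 0.125000
u = exp(sigma*sqrt(dt)) = 1.115833; d = 1/u = 0.896191
p = (exp((r-q)*dt) - d) / (u - d) = 0.512065
Discount per step: exp(-r*dt) = 0.991412
Stock lattice S(k, i) with i counting down-moves:
  k=0: S(0,0) = 49.9300
  k=1: S(1,0) = 55.7136; S(1,1) = 44.7468
  k=2: S(2,0) = 62.1671; S(2,1) = 49.9300; S(2,2) = 40.1017
Terminal payoffs V(N, i) = max(K - S_T, 0):
  V(2,0) = 0.000000; V(2,1) = 2.620000; V(2,2) = 12.448292
Backward induction: V(k, i) = exp(-r*dt) * [p * V(k+1, i) + (1-p) * V(k+1, i+1)].
  V(1,0) = exp(-r*dt) * [p*0.000000 + (1-p)*2.620000] = 1.267410
  V(1,1) = exp(-r*dt) * [p*2.620000 + (1-p)*12.448292] = 7.351881
  V(0,0) = exp(-r*dt) * [p*1.267410 + (1-p)*7.351881] = 4.199855


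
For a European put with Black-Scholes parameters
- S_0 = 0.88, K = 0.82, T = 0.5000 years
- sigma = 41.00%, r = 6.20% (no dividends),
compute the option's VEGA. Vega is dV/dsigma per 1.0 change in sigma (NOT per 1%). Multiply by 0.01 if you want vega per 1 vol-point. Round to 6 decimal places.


d1 = 0.4954665041; d2 = 0.2055527238
phi(d1) = 0.3528606492; exp(-qT) = 1.0000000000; exp(-rT) = 0.9694755731
Vega = S * exp(-qT) * phi(d1) * sqrt(T) = 0.8800 * 1.0000000000 * 0.3528606492 * 0.7071067812 = 0.219569

Answer: Vega = 0.219569


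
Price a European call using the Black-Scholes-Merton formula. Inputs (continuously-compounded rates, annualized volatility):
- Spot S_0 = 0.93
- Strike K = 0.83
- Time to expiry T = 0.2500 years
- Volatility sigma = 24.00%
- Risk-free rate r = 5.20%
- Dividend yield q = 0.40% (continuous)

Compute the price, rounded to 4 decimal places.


Answer: Price = 0.1177

Derivation:
d1 = (ln(S/K) + (r - q + 0.5*sigma^2) * T) / (sigma * sqrt(T)) = 1.10799071
d2 = d1 - sigma * sqrt(T) = 0.98799071
exp(-rT) = 0.98708414; exp(-qT) = 0.99900050
C = S_0 * exp(-qT) * N(d1) - K * exp(-rT) * N(d2)
N(d1) = 0.86606709; N(d2) = 0.83842140
C = 0.9300 * 0.99900050 * 0.86606709 - 0.8300 * 0.98708414 * 0.83842140 = 0.1177


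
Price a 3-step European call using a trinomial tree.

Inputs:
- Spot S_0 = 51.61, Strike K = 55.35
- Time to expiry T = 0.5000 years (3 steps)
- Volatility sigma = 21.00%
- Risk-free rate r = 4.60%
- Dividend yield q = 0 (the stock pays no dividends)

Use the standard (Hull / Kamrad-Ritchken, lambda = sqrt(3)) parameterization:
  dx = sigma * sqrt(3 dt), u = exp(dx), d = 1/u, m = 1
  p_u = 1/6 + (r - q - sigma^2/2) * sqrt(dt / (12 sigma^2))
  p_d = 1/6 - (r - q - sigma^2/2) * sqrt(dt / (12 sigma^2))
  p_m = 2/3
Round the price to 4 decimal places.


dt = T/N = 0.166667; dx = sigma*sqrt(3*dt) = 0.148492
u = exp(dx) = 1.160084; d = 1/u = 0.862007
p_u = 0.180107, p_m = 0.666667, p_d = 0.153226
Discount per step: exp(-r*dt) = 0.992363
Stock lattice S(k, j) with j the centered position index:
  k=0: S(0,+0) = 51.6100
  k=1: S(1,-1) = 44.4882; S(1,+0) = 51.6100; S(1,+1) = 59.8719
  k=2: S(2,-2) = 38.3491; S(2,-1) = 44.4882; S(2,+0) = 51.6100; S(2,+1) = 59.8719; S(2,+2) = 69.4565
  k=3: S(3,-3) = 33.0572; S(3,-2) = 38.3491; S(3,-1) = 44.4882; S(3,+0) = 51.6100; S(3,+1) = 59.8719; S(3,+2) = 69.4565; S(3,+3) = 80.5753
Terminal payoffs V(N, j) = max(S_T - K, 0):
  V(3,-3) = 0.000000; V(3,-2) = 0.000000; V(3,-1) = 0.000000; V(3,+0) = 0.000000; V(3,+1) = 4.521936; V(3,+2) = 14.106475; V(3,+3) = 25.225346
Backward induction: V(k, j) = exp(-r*dt) * [p_u * V(k+1, j+1) + p_m * V(k+1, j) + p_d * V(k+1, j-1)]
  V(2,-2) = exp(-r*dt) * [p_u*0.000000 + p_m*0.000000 + p_d*0.000000] = 0.000000
  V(2,-1) = exp(-r*dt) * [p_u*0.000000 + p_m*0.000000 + p_d*0.000000] = 0.000000
  V(2,+0) = exp(-r*dt) * [p_u*4.521936 + p_m*0.000000 + p_d*0.000000] = 0.808214
  V(2,+1) = exp(-r*dt) * [p_u*14.106475 + p_m*4.521936 + p_d*0.000000] = 5.512875
  V(2,+2) = exp(-r*dt) * [p_u*25.225346 + p_m*14.106475 + p_d*4.521936] = 14.528650
  V(1,-1) = exp(-r*dt) * [p_u*0.808214 + p_m*0.000000 + p_d*0.000000] = 0.144453
  V(1,+0) = exp(-r*dt) * [p_u*5.512875 + p_m*0.808214 + p_d*0.000000] = 1.520020
  V(1,+1) = exp(-r*dt) * [p_u*14.528650 + p_m*5.512875 + p_d*0.808214] = 6.366806
  V(0,+0) = exp(-r*dt) * [p_u*6.366806 + p_m*1.520020 + p_d*0.144453] = 2.165523

Answer: Price = V(0,0) = 2.1655
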